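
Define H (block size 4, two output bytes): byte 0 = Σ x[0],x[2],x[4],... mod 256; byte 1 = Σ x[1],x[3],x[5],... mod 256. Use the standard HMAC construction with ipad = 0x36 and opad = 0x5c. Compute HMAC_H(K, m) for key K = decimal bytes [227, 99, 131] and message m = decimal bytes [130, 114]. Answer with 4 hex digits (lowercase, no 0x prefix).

aa98

Key decimal bytes [227, 99, 131] = e3 63 83 is 3 bytes ≤ B = 4; zero-pad to 4 bytes: K' = e3 63 83 00.
K' ⊕ ipad = d5 55 b5 36.  K' ⊕ opad = bf 3f df 5c.
Inner input = (K'⊕ipad) ∥ m = d5 55 b5 36 ∥ 82 72.
Inner hash: even-index sum = 524 mod 256 = 12; odd-index sum = 253 mod 256 = 253 → 0c fd.
Outer input = (K'⊕opad) ∥ inner = bf 3f df 5c ∥ 0c fd.
Outer hash (tag): even-index sum = 426 mod 256 = 170; odd-index sum = 408 mod 256 = 152 → aa 98.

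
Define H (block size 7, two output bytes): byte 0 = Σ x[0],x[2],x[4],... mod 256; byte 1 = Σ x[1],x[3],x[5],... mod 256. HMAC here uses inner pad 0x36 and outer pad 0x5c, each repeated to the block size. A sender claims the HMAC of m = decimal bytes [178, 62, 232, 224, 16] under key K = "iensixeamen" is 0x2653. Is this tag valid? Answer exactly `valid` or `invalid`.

Key "iensixeamen" = 69 65 6e 73 69 78 65 61 6d 65 6e is 11 bytes > B = 7, so hash it first: H(key) = 80 16, then zero-pad to 7 bytes: K' = 80 16 00 00 00 00 00.
K' ⊕ ipad = b6 20 36 36 36 36 36; K' ⊕ opad = dc 4a 5c 5c 5c 5c 5c.
Inner hash: even-index sum = 630 mod 256 = 118; odd-index sum = 566 mod 256 = 54 → 76 36.
Outer hash (recomputed tag): even-index sum = 550 mod 256 = 38; odd-index sum = 376 mod 256 = 120 → 26 78.
Recomputed tag = 2678; claimed = 2653 → mismatch.

invalid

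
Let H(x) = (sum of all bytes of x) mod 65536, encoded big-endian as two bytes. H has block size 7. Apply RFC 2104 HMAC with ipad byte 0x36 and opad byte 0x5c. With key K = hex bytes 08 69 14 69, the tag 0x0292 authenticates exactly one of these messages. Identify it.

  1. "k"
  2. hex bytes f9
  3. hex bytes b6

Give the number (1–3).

3

Key hex bytes 08 69 14 69 is 4 bytes ≤ B = 7; zero-pad to 7 bytes: K' = 08 69 14 69 00 00 00.
K' ⊕ ipad = 3e 5f 22 5f 36 36 36; K' ⊕ opad = 54 35 48 35 5c 5c 5c.
m1: inner = H(3e 5f 22 5f 36 36 36 6b) = 02 2b; tag = H(54 35 48 35 5c 5c 5c 02 2b) = 0247
m2: inner = H(3e 5f 22 5f 36 36 36 f9) = 02 b9; tag = H(54 35 48 35 5c 5c 5c 02 b9) = 02d5
m3: inner = H(3e 5f 22 5f 36 36 36 b6) = 02 76; tag = H(54 35 48 35 5c 5c 5c 02 76) = 0292 ← matches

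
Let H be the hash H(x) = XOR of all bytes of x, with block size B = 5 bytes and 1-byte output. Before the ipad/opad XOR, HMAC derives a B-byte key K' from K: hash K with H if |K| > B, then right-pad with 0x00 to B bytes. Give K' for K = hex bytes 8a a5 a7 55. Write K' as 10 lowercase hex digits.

Key hex bytes 8a a5 a7 55 is 4 bytes ≤ B = 5; zero-pad to 5 bytes: K' = 8a a5 a7 55 00.

8aa5a75500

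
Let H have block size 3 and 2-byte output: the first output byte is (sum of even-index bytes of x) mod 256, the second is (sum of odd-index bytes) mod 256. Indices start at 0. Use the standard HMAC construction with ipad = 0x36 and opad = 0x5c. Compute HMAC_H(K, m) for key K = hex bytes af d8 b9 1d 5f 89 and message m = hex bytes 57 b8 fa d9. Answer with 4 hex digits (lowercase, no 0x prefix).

Key hex bytes af d8 b9 1d 5f 89 is 6 bytes > B = 3, so hash it first: H(key) = c7 7e, then zero-pad to 3 bytes: K' = c7 7e 00.
K' ⊕ ipad = f1 48 36.  K' ⊕ opad = 9b 22 5c.
Inner input = (K'⊕ipad) ∥ m = f1 48 36 ∥ 57 b8 fa d9.
Inner hash: even-index sum = 696 mod 256 = 184; odd-index sum = 409 mod 256 = 153 → b8 99.
Outer input = (K'⊕opad) ∥ inner = 9b 22 5c ∥ b8 99.
Outer hash (tag): even-index sum = 400 mod 256 = 144; odd-index sum = 218 mod 256 = 218 → 90 da.

90da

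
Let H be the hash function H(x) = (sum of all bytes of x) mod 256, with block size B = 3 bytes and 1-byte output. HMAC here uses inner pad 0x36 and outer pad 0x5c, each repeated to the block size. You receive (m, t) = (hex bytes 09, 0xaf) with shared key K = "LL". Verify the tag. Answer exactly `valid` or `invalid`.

Key "LL" = 4c 4c is 2 bytes ≤ B = 3; zero-pad to 3 bytes: K' = 4c 4c 00.
K' ⊕ ipad = 7a 7a 36; K' ⊕ opad = 10 10 5c.
Inner hash: sum = 122+122+54+9 = 307; mod 256 = 51 → 33.
Outer hash (recomputed tag): sum = 16+16+92+51 = 175 → af.
Recomputed tag = af; claimed = af → match.

valid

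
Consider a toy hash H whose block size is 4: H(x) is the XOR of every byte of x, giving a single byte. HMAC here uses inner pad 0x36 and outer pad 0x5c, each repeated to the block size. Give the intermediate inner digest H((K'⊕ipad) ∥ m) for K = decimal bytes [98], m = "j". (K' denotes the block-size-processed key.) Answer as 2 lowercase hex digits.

08

Key decimal bytes [98] = 62 is 1 byte ≤ B = 4; zero-pad to 4 bytes: K' = 62 00 00 00.
K' ⊕ ipad = 54 36 36 36.
Inner input = 54 36 36 36 ∥ 6a.
Inner hash: XOR 54⊕36⊕36⊕36⊕6a = 08.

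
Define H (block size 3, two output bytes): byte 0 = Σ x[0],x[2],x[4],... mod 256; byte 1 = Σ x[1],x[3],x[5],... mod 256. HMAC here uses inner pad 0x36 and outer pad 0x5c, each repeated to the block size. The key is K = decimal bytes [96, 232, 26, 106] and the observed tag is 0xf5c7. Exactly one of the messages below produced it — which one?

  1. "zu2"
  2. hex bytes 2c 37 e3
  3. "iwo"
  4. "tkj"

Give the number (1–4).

2

Key decimal bytes [96, 232, 26, 106] = 60 e8 1a 6a is 4 bytes > B = 3, so hash it first: H(key) = 7a 52, then zero-pad to 3 bytes: K' = 7a 52 00.
K' ⊕ ipad = 4c 64 36; K' ⊕ opad = 26 0e 5c.
m1: inner = H(4c 64 36 7a 75 32) = f7 10; tag = H(26 0e 5c f7 10) = 9205
m2: inner = H(4c 64 36 2c 37 e3) = b9 73; tag = H(26 0e 5c b9 73) = f5c7 ← matches
m3: inner = H(4c 64 36 69 77 6f) = f9 3c; tag = H(26 0e 5c f9 3c) = be07
m4: inner = H(4c 64 36 74 6b 6a) = ed 42; tag = H(26 0e 5c ed 42) = c4fb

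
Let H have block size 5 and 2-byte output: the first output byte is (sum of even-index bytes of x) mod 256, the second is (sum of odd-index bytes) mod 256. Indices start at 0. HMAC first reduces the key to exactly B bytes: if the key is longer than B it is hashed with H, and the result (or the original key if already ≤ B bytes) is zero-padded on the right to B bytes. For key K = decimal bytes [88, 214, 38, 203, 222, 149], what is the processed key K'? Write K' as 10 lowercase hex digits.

5c36000000

|K| = 6 > B = 5, so first hash the key.
H(K): even-index sum = 348 mod 256 = 92; odd-index sum = 566 mod 256 = 54 → 5c 36.
Zero-pad H(K) = 5c 36 to 5 bytes: K' = 5c 36 00 00 00.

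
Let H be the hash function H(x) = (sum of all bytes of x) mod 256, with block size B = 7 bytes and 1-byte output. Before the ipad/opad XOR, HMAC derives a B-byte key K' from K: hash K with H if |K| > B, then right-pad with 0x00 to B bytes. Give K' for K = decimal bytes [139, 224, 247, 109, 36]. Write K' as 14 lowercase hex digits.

Key decimal bytes [139, 224, 247, 109, 36] = 8b e0 f7 6d 24 is 5 bytes ≤ B = 7; zero-pad to 7 bytes: K' = 8b e0 f7 6d 24 00 00.

8be0f76d240000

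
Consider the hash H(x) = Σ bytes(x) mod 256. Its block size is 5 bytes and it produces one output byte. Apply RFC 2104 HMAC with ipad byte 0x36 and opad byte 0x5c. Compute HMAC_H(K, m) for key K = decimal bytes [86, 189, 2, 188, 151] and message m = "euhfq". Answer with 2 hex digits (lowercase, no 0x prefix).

Key decimal bytes [86, 189, 2, 188, 151] = 56 bd 02 bc 97 is exactly B = 5 bytes: K' = 56 bd 02 bc 97.
K' ⊕ ipad = 60 8b 34 8a a1.  K' ⊕ opad = 0a e1 5e e0 cb.
Inner input = (K'⊕ipad) ∥ m = 60 8b 34 8a a1 ∥ 65 75 68 66 71.
Inner hash: sum = 96+139+52+138+161+101+117+104+102+113 = 1123; mod 256 = 99 → 63.
Outer input = (K'⊕opad) ∥ inner = 0a e1 5e e0 cb ∥ 63.
Outer hash (tag): sum = 10+225+94+224+203+99 = 855; mod 256 = 87 → 57.

57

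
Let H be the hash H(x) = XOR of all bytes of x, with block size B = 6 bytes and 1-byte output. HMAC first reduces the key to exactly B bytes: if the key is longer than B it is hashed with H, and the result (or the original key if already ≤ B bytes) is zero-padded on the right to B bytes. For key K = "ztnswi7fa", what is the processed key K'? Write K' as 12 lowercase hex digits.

|K| = 9 > B = 6, so first hash the key.
H(K): XOR 7a⊕74⊕6e⊕73⊕77⊕69⊕37⊕66⊕61 = 3d.
Zero-pad H(K) = 3d to 6 bytes: K' = 3d 00 00 00 00 00.

3d0000000000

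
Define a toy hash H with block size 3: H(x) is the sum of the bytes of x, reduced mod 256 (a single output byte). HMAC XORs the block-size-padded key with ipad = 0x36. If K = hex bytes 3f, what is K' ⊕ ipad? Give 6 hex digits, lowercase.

093636

Key hex bytes 3f is 1 byte ≤ B = 3; zero-pad to 3 bytes: K' = 3f 00 00.
XOR each byte with 0x36: 3f⊕36=09, 00⊕36=36, 00⊕36=36.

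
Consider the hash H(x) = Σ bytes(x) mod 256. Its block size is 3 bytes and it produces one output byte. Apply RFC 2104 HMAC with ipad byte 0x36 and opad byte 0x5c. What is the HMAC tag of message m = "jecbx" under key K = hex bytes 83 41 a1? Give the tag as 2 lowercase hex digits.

Key hex bytes 83 41 a1 is exactly B = 3 bytes: K' = 83 41 a1.
K' ⊕ ipad = b5 77 97.  K' ⊕ opad = df 1d fd.
Inner input = (K'⊕ipad) ∥ m = b5 77 97 ∥ 6a 65 63 62 78.
Inner hash: sum = 181+119+151+106+101+99+98+120 = 975; mod 256 = 207 → cf.
Outer input = (K'⊕opad) ∥ inner = df 1d fd ∥ cf.
Outer hash (tag): sum = 223+29+253+207 = 712; mod 256 = 200 → c8.

c8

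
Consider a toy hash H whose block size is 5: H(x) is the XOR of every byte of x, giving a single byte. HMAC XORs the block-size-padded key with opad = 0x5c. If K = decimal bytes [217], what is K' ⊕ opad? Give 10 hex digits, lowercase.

Key decimal bytes [217] = d9 is 1 byte ≤ B = 5; zero-pad to 5 bytes: K' = d9 00 00 00 00.
XOR each byte with 0x5c: d9⊕5c=85, 00⊕5c=5c, 00⊕5c=5c, 00⊕5c=5c, 00⊕5c=5c.

855c5c5c5c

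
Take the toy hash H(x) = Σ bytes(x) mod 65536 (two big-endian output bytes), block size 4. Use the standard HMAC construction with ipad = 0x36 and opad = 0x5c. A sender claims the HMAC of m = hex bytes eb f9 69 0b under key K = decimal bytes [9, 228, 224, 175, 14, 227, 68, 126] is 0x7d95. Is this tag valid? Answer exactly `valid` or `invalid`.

Key decimal bytes [9, 228, 224, 175, 14, 227, 68, 126] = 09 e4 e0 af 0e e3 44 7e is 8 bytes > B = 4, so hash it first: H(key) = 04 2f, then zero-pad to 4 bytes: K' = 04 2f 00 00.
K' ⊕ ipad = 32 19 36 36; K' ⊕ opad = 58 73 5c 5c.
Inner hash: sum = 50+25+54+54+235+249+105+11 = 783 → 03 0f.
Outer hash (recomputed tag): sum = 88+115+92+92+3+15 = 405 → 01 95.
Recomputed tag = 0195; claimed = 7d95 → mismatch.

invalid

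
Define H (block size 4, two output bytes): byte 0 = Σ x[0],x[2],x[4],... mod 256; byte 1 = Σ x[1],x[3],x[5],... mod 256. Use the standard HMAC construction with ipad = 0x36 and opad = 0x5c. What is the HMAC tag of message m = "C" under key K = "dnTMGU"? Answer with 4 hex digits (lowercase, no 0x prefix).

Key "dnTMGU" = 64 6e 54 4d 47 55 is 6 bytes > B = 4, so hash it first: H(key) = ff 10, then zero-pad to 4 bytes: K' = ff 10 00 00.
K' ⊕ ipad = c9 26 36 36.  K' ⊕ opad = a3 4c 5c 5c.
Inner input = (K'⊕ipad) ∥ m = c9 26 36 36 ∥ 43.
Inner hash: even-index sum = 322 mod 256 = 66; odd-index sum = 92 mod 256 = 92 → 42 5c.
Outer input = (K'⊕opad) ∥ inner = a3 4c 5c 5c ∥ 42 5c.
Outer hash (tag): even-index sum = 321 mod 256 = 65; odd-index sum = 260 mod 256 = 4 → 41 04.

4104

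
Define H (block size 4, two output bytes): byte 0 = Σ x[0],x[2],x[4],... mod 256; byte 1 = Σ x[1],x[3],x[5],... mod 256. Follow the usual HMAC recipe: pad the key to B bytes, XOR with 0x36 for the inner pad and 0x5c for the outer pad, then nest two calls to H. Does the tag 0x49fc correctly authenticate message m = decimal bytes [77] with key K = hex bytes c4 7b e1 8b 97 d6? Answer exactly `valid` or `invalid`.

valid

Key hex bytes c4 7b e1 8b 97 d6 is 6 bytes > B = 4, so hash it first: H(key) = 3c dc, then zero-pad to 4 bytes: K' = 3c dc 00 00.
K' ⊕ ipad = 0a ea 36 36; K' ⊕ opad = 60 80 5c 5c.
Inner hash: even-index sum = 141 mod 256 = 141; odd-index sum = 288 mod 256 = 32 → 8d 20.
Outer hash (recomputed tag): even-index sum = 329 mod 256 = 73; odd-index sum = 252 mod 256 = 252 → 49 fc.
Recomputed tag = 49fc; claimed = 49fc → match.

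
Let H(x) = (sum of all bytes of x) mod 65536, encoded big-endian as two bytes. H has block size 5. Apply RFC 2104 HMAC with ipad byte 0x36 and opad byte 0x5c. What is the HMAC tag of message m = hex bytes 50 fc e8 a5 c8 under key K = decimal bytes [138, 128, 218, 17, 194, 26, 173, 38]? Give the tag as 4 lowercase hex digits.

Key decimal bytes [138, 128, 218, 17, 194, 26, 173, 38] = 8a 80 da 11 c2 1a ad 26 is 8 bytes > B = 5, so hash it first: H(key) = 03 a4, then zero-pad to 5 bytes: K' = 03 a4 00 00 00.
K' ⊕ ipad = 35 92 36 36 36.  K' ⊕ opad = 5f f8 5c 5c 5c.
Inner input = (K'⊕ipad) ∥ m = 35 92 36 36 36 ∥ 50 fc e8 a5 c8.
Inner hash: sum = 53+146+54+54+54+80+252+232+165+200 = 1290 → 05 0a.
Outer input = (K'⊕opad) ∥ inner = 5f f8 5c 5c 5c ∥ 05 0a.
Outer hash (tag): sum = 95+248+92+92+92+5+10 = 634 → 02 7a.

027a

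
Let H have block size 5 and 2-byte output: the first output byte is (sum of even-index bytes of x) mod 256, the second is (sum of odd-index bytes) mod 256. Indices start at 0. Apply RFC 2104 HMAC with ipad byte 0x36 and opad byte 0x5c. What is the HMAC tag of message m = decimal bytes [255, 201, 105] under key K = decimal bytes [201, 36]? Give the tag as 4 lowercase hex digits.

Key decimal bytes [201, 36] = c9 24 is 2 bytes ≤ B = 5; zero-pad to 5 bytes: K' = c9 24 00 00 00.
K' ⊕ ipad = ff 12 36 36 36.  K' ⊕ opad = 95 78 5c 5c 5c.
Inner input = (K'⊕ipad) ∥ m = ff 12 36 36 36 ∥ ff c9 69.
Inner hash: even-index sum = 564 mod 256 = 52; odd-index sum = 432 mod 256 = 176 → 34 b0.
Outer input = (K'⊕opad) ∥ inner = 95 78 5c 5c 5c ∥ 34 b0.
Outer hash (tag): even-index sum = 509 mod 256 = 253; odd-index sum = 264 mod 256 = 8 → fd 08.

fd08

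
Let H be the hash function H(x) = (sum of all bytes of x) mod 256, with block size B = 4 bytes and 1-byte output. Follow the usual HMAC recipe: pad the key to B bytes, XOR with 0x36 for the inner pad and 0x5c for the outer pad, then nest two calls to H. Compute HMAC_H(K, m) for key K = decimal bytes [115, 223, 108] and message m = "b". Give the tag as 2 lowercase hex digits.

Key decimal bytes [115, 223, 108] = 73 df 6c is 3 bytes ≤ B = 4; zero-pad to 4 bytes: K' = 73 df 6c 00.
K' ⊕ ipad = 45 e9 5a 36.  K' ⊕ opad = 2f 83 30 5c.
Inner input = (K'⊕ipad) ∥ m = 45 e9 5a 36 ∥ 62.
Inner hash: sum = 69+233+90+54+98 = 544; mod 256 = 32 → 20.
Outer input = (K'⊕opad) ∥ inner = 2f 83 30 5c ∥ 20.
Outer hash (tag): sum = 47+131+48+92+32 = 350; mod 256 = 94 → 5e.

5e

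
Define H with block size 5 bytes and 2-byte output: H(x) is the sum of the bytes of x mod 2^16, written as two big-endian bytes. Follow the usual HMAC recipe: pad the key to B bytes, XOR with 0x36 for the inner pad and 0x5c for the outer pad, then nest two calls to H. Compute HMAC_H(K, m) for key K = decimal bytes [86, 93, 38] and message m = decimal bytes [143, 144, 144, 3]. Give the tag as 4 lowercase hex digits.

Key decimal bytes [86, 93, 38] = 56 5d 26 is 3 bytes ≤ B = 5; zero-pad to 5 bytes: K' = 56 5d 26 00 00.
K' ⊕ ipad = 60 6b 10 36 36.  K' ⊕ opad = 0a 01 7a 5c 5c.
Inner input = (K'⊕ipad) ∥ m = 60 6b 10 36 36 ∥ 8f 90 90 03.
Inner hash: sum = 96+107+16+54+54+143+144+144+3 = 761 → 02 f9.
Outer input = (K'⊕opad) ∥ inner = 0a 01 7a 5c 5c ∥ 02 f9.
Outer hash (tag): sum = 10+1+122+92+92+2+249 = 568 → 02 38.

0238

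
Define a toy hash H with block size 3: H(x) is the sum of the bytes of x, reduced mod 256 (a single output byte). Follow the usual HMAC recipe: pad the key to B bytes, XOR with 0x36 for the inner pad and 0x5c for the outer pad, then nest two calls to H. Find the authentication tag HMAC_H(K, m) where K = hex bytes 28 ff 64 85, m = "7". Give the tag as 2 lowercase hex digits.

cd

Key hex bytes 28 ff 64 85 is 4 bytes > B = 3, so hash it first: H(key) = 10, then zero-pad to 3 bytes: K' = 10 00 00.
K' ⊕ ipad = 26 36 36.  K' ⊕ opad = 4c 5c 5c.
Inner input = (K'⊕ipad) ∥ m = 26 36 36 ∥ 37.
Inner hash: sum = 38+54+54+55 = 201 → c9.
Outer input = (K'⊕opad) ∥ inner = 4c 5c 5c ∥ c9.
Outer hash (tag): sum = 76+92+92+201 = 461; mod 256 = 205 → cd.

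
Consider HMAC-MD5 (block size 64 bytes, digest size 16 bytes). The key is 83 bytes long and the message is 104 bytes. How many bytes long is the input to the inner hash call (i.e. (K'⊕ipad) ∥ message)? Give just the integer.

168

Key is 83 > 64 bytes, so it is hashed to 16 bytes then zero-padded to 64: |K'| = 64.
Inner input = (K'⊕ipad) ∥ m → 64 + 104 = 168 bytes.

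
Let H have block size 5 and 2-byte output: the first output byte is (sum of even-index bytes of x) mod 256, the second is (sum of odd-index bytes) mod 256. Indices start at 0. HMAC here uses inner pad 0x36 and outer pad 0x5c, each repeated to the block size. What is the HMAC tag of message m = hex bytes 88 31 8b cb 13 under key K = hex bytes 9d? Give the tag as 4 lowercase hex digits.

0bcb

Key hex bytes 9d is 1 byte ≤ B = 5; zero-pad to 5 bytes: K' = 9d 00 00 00 00.
K' ⊕ ipad = ab 36 36 36 36.  K' ⊕ opad = c1 5c 5c 5c 5c.
Inner input = (K'⊕ipad) ∥ m = ab 36 36 36 36 ∥ 88 31 8b cb 13.
Inner hash: even-index sum = 531 mod 256 = 19; odd-index sum = 402 mod 256 = 146 → 13 92.
Outer input = (K'⊕opad) ∥ inner = c1 5c 5c 5c 5c ∥ 13 92.
Outer hash (tag): even-index sum = 523 mod 256 = 11; odd-index sum = 203 mod 256 = 203 → 0b cb.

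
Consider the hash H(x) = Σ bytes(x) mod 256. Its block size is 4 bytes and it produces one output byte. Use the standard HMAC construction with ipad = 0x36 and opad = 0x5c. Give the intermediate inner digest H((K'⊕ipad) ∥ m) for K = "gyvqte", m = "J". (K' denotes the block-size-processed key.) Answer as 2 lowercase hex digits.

Key "gyvqte" = 67 79 76 71 74 65 is 6 bytes > B = 4, so hash it first: H(key) = a0, then zero-pad to 4 bytes: K' = a0 00 00 00.
K' ⊕ ipad = 96 36 36 36.
Inner input = 96 36 36 36 ∥ 4a.
Inner hash: sum = 150+54+54+54+74 = 386; mod 256 = 130 → 82.

82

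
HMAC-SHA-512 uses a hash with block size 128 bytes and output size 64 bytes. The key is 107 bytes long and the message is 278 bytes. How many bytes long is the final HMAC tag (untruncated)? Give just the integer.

The tag is one SHA-512 digest: 64 bytes.

64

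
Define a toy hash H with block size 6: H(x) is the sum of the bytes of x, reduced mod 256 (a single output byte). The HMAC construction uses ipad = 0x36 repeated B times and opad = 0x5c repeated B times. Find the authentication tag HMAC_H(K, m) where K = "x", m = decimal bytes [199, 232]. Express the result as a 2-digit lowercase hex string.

fb

Key "x" = 78 is 1 byte ≤ B = 6; zero-pad to 6 bytes: K' = 78 00 00 00 00 00.
K' ⊕ ipad = 4e 36 36 36 36 36.  K' ⊕ opad = 24 5c 5c 5c 5c 5c.
Inner input = (K'⊕ipad) ∥ m = 4e 36 36 36 36 36 ∥ c7 e8.
Inner hash: sum = 78+54+54+54+54+54+199+232 = 779; mod 256 = 11 → 0b.
Outer input = (K'⊕opad) ∥ inner = 24 5c 5c 5c 5c 5c ∥ 0b.
Outer hash (tag): sum = 36+92+92+92+92+92+11 = 507; mod 256 = 251 → fb.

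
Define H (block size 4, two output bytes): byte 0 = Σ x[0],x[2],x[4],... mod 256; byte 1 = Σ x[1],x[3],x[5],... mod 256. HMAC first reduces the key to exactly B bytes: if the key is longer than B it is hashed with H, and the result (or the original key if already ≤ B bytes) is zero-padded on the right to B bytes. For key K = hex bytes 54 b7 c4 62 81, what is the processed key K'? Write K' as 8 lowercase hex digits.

99190000

|K| = 5 > B = 4, so first hash the key.
H(K): even-index sum = 409 mod 256 = 153; odd-index sum = 281 mod 256 = 25 → 99 19.
Zero-pad H(K) = 99 19 to 4 bytes: K' = 99 19 00 00.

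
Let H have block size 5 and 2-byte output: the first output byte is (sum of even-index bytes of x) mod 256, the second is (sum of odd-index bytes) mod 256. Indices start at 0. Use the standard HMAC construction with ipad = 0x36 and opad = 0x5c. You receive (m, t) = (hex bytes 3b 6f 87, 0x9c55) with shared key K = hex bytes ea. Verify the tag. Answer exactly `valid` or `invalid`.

Key hex bytes ea is 1 byte ≤ B = 5; zero-pad to 5 bytes: K' = ea 00 00 00 00.
K' ⊕ ipad = dc 36 36 36 36; K' ⊕ opad = b6 5c 5c 5c 5c.
Inner hash: even-index sum = 439 mod 256 = 183; odd-index sum = 302 mod 256 = 46 → b7 2e.
Outer hash (recomputed tag): even-index sum = 412 mod 256 = 156; odd-index sum = 367 mod 256 = 111 → 9c 6f.
Recomputed tag = 9c6f; claimed = 9c55 → mismatch.

invalid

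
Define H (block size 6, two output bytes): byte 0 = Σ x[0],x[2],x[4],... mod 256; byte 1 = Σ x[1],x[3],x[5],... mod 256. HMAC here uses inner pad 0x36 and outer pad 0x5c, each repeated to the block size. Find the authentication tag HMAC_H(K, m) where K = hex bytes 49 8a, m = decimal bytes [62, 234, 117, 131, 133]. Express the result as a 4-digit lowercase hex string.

Key hex bytes 49 8a is 2 bytes ≤ B = 6; zero-pad to 6 bytes: K' = 49 8a 00 00 00 00.
K' ⊕ ipad = 7f bc 36 36 36 36.  K' ⊕ opad = 15 d6 5c 5c 5c 5c.
Inner input = (K'⊕ipad) ∥ m = 7f bc 36 36 36 36 ∥ 3e ea 75 83 85.
Inner hash: even-index sum = 547 mod 256 = 35; odd-index sum = 661 mod 256 = 149 → 23 95.
Outer input = (K'⊕opad) ∥ inner = 15 d6 5c 5c 5c 5c ∥ 23 95.
Outer hash (tag): even-index sum = 240 mod 256 = 240; odd-index sum = 547 mod 256 = 35 → f0 23.

f023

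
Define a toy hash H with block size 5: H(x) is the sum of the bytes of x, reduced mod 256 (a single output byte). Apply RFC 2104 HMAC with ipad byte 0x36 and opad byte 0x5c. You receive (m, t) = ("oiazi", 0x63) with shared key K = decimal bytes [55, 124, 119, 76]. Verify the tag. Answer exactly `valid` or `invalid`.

Key decimal bytes [55, 124, 119, 76] = 37 7c 77 4c is 4 bytes ≤ B = 5; zero-pad to 5 bytes: K' = 37 7c 77 4c 00.
K' ⊕ ipad = 01 4a 41 7a 36; K' ⊕ opad = 6b 20 2b 10 5c.
Inner hash: sum = 1+74+65+122+54+111+105+97+122+105 = 856; mod 256 = 88 → 58.
Outer hash (recomputed tag): sum = 107+32+43+16+92+88 = 378; mod 256 = 122 → 7a.
Recomputed tag = 7a; claimed = 63 → mismatch.

invalid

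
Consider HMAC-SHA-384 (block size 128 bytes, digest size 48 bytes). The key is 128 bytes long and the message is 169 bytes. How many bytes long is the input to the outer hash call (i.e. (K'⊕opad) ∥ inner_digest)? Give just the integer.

Key is 128 ≤ 128 bytes, zero-padded: |K'| = 128.
Outer input = (K'⊕opad) ∥ H(inner) → 128 + 48 = 176 bytes.

176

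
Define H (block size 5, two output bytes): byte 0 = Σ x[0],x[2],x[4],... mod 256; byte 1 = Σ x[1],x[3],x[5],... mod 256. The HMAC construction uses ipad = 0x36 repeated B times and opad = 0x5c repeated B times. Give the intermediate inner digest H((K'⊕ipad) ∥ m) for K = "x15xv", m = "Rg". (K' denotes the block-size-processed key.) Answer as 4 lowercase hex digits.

Key "x15xv" = 78 31 35 78 76 is exactly B = 5 bytes: K' = 78 31 35 78 76.
K' ⊕ ipad = 4e 07 03 4e 40.
Inner input = 4e 07 03 4e 40 ∥ 52 67.
Inner hash: even-index sum = 248 mod 256 = 248; odd-index sum = 167 mod 256 = 167 → f8 a7.

f8a7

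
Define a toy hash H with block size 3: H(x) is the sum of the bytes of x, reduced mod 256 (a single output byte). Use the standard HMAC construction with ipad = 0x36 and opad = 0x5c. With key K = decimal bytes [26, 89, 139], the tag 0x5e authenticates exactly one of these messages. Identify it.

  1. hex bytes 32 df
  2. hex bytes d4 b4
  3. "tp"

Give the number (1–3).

3

Key decimal bytes [26, 89, 139] = 1a 59 8b is exactly B = 3 bytes: K' = 1a 59 8b.
K' ⊕ ipad = 2c 6f bd; K' ⊕ opad = 46 05 d7.
m1: inner = H(2c 6f bd 32 df) = 69; tag = H(46 05 d7 69) = 8b
m2: inner = H(2c 6f bd d4 b4) = e0; tag = H(46 05 d7 e0) = 02
m3: inner = H(2c 6f bd 74 70) = 3c; tag = H(46 05 d7 3c) = 5e ← matches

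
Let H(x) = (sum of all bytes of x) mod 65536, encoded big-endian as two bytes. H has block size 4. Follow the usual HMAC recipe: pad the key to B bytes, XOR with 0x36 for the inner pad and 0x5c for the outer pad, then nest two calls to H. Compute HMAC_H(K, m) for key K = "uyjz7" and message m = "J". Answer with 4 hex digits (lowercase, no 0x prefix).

0195

Key "uyjz7" = 75 79 6a 7a 37 is 5 bytes > B = 4, so hash it first: H(key) = 02 09, then zero-pad to 4 bytes: K' = 02 09 00 00.
K' ⊕ ipad = 34 3f 36 36.  K' ⊕ opad = 5e 55 5c 5c.
Inner input = (K'⊕ipad) ∥ m = 34 3f 36 36 ∥ 4a.
Inner hash: sum = 52+63+54+54+74 = 297 → 01 29.
Outer input = (K'⊕opad) ∥ inner = 5e 55 5c 5c ∥ 01 29.
Outer hash (tag): sum = 94+85+92+92+1+41 = 405 → 01 95.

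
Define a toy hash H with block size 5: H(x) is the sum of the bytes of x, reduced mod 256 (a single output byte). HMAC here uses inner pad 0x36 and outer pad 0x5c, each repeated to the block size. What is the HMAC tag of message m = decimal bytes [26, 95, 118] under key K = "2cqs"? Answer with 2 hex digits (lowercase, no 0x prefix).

Key "2cqs" = 32 63 71 73 is 4 bytes ≤ B = 5; zero-pad to 5 bytes: K' = 32 63 71 73 00.
K' ⊕ ipad = 04 55 47 45 36.  K' ⊕ opad = 6e 3f 2d 2f 5c.
Inner input = (K'⊕ipad) ∥ m = 04 55 47 45 36 ∥ 1a 5f 76.
Inner hash: sum = 4+85+71+69+54+26+95+118 = 522; mod 256 = 10 → 0a.
Outer input = (K'⊕opad) ∥ inner = 6e 3f 2d 2f 5c ∥ 0a.
Outer hash (tag): sum = 110+63+45+47+92+10 = 367; mod 256 = 111 → 6f.

6f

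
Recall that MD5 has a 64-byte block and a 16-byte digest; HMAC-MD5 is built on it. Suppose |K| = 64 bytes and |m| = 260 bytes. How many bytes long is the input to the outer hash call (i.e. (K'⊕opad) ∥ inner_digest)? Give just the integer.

80

Key is 64 ≤ 64 bytes, zero-padded: |K'| = 64.
Outer input = (K'⊕opad) ∥ H(inner) → 64 + 16 = 80 bytes.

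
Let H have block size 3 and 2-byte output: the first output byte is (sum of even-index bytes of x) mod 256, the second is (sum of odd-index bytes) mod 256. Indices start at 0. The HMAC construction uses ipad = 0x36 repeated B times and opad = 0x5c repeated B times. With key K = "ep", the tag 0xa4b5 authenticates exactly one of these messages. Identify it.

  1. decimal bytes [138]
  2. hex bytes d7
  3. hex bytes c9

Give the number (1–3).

Key "ep" = 65 70 is 2 bytes ≤ B = 3; zero-pad to 3 bytes: K' = 65 70 00.
K' ⊕ ipad = 53 46 36; K' ⊕ opad = 39 2c 5c.
m1: inner = H(53 46 36 8a) = 89 d0; tag = H(39 2c 5c 89 d0) = 65b5
m2: inner = H(53 46 36 d7) = 89 1d; tag = H(39 2c 5c 89 1d) = b2b5
m3: inner = H(53 46 36 c9) = 89 0f; tag = H(39 2c 5c 89 0f) = a4b5 ← matches

3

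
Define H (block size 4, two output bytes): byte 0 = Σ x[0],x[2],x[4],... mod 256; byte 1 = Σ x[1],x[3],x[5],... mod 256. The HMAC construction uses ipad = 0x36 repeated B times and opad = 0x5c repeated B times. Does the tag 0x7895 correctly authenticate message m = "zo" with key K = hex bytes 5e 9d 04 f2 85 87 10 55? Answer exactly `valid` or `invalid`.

Key hex bytes 5e 9d 04 f2 85 87 10 55 is 8 bytes > B = 4, so hash it first: H(key) = f7 6b, then zero-pad to 4 bytes: K' = f7 6b 00 00.
K' ⊕ ipad = c1 5d 36 36; K' ⊕ opad = ab 37 5c 5c.
Inner hash: even-index sum = 369 mod 256 = 113; odd-index sum = 258 mod 256 = 2 → 71 02.
Outer hash (recomputed tag): even-index sum = 376 mod 256 = 120; odd-index sum = 149 mod 256 = 149 → 78 95.
Recomputed tag = 7895; claimed = 7895 → match.

valid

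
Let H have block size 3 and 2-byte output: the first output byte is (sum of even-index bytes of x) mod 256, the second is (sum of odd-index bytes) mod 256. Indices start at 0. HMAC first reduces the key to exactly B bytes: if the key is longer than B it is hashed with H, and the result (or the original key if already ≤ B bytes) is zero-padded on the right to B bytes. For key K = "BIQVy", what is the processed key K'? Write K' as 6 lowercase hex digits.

0c9f00

|K| = 5 > B = 3, so first hash the key.
H(K): even-index sum = 268 mod 256 = 12; odd-index sum = 159 mod 256 = 159 → 0c 9f.
Zero-pad H(K) = 0c 9f to 3 bytes: K' = 0c 9f 00.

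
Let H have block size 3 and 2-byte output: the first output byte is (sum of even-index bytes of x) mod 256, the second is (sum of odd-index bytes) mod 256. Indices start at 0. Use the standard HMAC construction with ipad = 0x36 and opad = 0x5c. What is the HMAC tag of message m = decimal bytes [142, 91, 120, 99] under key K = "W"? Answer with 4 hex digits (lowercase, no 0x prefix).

a3b1

Key "W" = 57 is 1 byte ≤ B = 3; zero-pad to 3 bytes: K' = 57 00 00.
K' ⊕ ipad = 61 36 36.  K' ⊕ opad = 0b 5c 5c.
Inner input = (K'⊕ipad) ∥ m = 61 36 36 ∥ 8e 5b 78 63.
Inner hash: even-index sum = 341 mod 256 = 85; odd-index sum = 316 mod 256 = 60 → 55 3c.
Outer input = (K'⊕opad) ∥ inner = 0b 5c 5c ∥ 55 3c.
Outer hash (tag): even-index sum = 163 mod 256 = 163; odd-index sum = 177 mod 256 = 177 → a3 b1.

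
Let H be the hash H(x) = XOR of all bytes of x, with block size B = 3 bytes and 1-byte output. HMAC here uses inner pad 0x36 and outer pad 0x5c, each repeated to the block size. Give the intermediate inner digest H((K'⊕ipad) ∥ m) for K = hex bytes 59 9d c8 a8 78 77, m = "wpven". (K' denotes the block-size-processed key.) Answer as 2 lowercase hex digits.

Key hex bytes 59 9d c8 a8 78 77 is 6 bytes > B = 3, so hash it first: H(key) = ab, then zero-pad to 3 bytes: K' = ab 00 00.
K' ⊕ ipad = 9d 36 36.
Inner input = 9d 36 36 ∥ 77 70 76 65 6e.
Inner hash: XOR 9d⊕36⊕36⊕77⊕70⊕76⊕65⊕6e = e7.

e7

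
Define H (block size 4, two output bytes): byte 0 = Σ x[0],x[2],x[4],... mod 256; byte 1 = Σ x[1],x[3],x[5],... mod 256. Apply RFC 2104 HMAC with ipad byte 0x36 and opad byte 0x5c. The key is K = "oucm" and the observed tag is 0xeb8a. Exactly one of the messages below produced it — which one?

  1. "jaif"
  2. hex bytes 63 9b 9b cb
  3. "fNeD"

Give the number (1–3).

Key "oucm" = 6f 75 63 6d is exactly B = 4 bytes: K' = 6f 75 63 6d.
K' ⊕ ipad = 59 43 55 5b; K' ⊕ opad = 33 29 3f 31.
m1: inner = H(59 43 55 5b 6a 61 69 66) = 81 65; tag = H(33 29 3f 31 81 65) = f3bf
m2: inner = H(59 43 55 5b 63 9b 9b cb) = ac 04; tag = H(33 29 3f 31 ac 04) = 1e5e
m3: inner = H(59 43 55 5b 66 4e 65 44) = 79 30; tag = H(33 29 3f 31 79 30) = eb8a ← matches

3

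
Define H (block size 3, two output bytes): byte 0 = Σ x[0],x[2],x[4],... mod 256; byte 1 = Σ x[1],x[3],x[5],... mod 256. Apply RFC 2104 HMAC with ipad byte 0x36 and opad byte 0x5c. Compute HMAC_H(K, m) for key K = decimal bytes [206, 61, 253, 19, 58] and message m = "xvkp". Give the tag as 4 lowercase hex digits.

Key decimal bytes [206, 61, 253, 19, 58] = ce 3d fd 13 3a is 5 bytes > B = 3, so hash it first: H(key) = 05 50, then zero-pad to 3 bytes: K' = 05 50 00.
K' ⊕ ipad = 33 66 36.  K' ⊕ opad = 59 0c 5c.
Inner input = (K'⊕ipad) ∥ m = 33 66 36 ∥ 78 76 6b 70.
Inner hash: even-index sum = 335 mod 256 = 79; odd-index sum = 329 mod 256 = 73 → 4f 49.
Outer input = (K'⊕opad) ∥ inner = 59 0c 5c ∥ 4f 49.
Outer hash (tag): even-index sum = 254 mod 256 = 254; odd-index sum = 91 mod 256 = 91 → fe 5b.

fe5b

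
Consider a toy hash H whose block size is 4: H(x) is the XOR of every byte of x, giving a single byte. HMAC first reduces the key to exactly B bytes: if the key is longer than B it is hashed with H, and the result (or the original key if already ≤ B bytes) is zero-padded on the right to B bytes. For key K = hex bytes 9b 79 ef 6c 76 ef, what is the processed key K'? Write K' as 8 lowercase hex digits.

f8000000

|K| = 6 > B = 4, so first hash the key.
H(K): XOR 9b⊕79⊕ef⊕6c⊕76⊕ef = f8.
Zero-pad H(K) = f8 to 4 bytes: K' = f8 00 00 00.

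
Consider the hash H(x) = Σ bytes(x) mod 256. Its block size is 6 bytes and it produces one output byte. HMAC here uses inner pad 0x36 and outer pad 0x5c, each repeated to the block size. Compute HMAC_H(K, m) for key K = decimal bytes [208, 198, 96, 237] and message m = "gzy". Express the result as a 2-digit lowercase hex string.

Key decimal bytes [208, 198, 96, 237] = d0 c6 60 ed is 4 bytes ≤ B = 6; zero-pad to 6 bytes: K' = d0 c6 60 ed 00 00.
K' ⊕ ipad = e6 f0 56 db 36 36.  K' ⊕ opad = 8c 9a 3c b1 5c 5c.
Inner input = (K'⊕ipad) ∥ m = e6 f0 56 db 36 36 ∥ 67 7a 79.
Inner hash: sum = 230+240+86+219+54+54+103+122+121 = 1229; mod 256 = 205 → cd.
Outer input = (K'⊕opad) ∥ inner = 8c 9a 3c b1 5c 5c ∥ cd.
Outer hash (tag): sum = 140+154+60+177+92+92+205 = 920; mod 256 = 152 → 98.

98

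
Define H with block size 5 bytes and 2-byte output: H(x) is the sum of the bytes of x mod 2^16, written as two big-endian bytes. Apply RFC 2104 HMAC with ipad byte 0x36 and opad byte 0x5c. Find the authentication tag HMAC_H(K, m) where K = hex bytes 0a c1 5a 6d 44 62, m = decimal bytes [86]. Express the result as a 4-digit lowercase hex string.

0211

Key hex bytes 0a c1 5a 6d 44 62 is 6 bytes > B = 5, so hash it first: H(key) = 02 38, then zero-pad to 5 bytes: K' = 02 38 00 00 00.
K' ⊕ ipad = 34 0e 36 36 36.  K' ⊕ opad = 5e 64 5c 5c 5c.
Inner input = (K'⊕ipad) ∥ m = 34 0e 36 36 36 ∥ 56.
Inner hash: sum = 52+14+54+54+54+86 = 314 → 01 3a.
Outer input = (K'⊕opad) ∥ inner = 5e 64 5c 5c 5c ∥ 01 3a.
Outer hash (tag): sum = 94+100+92+92+92+1+58 = 529 → 02 11.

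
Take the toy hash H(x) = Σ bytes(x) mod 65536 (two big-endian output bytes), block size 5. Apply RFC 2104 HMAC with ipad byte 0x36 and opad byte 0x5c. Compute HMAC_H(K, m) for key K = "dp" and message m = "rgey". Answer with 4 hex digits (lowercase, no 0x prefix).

026b

Key "dp" = 64 70 is 2 bytes ≤ B = 5; zero-pad to 5 bytes: K' = 64 70 00 00 00.
K' ⊕ ipad = 52 46 36 36 36.  K' ⊕ opad = 38 2c 5c 5c 5c.
Inner input = (K'⊕ipad) ∥ m = 52 46 36 36 36 ∥ 72 67 65 79.
Inner hash: sum = 82+70+54+54+54+114+103+101+121 = 753 → 02 f1.
Outer input = (K'⊕opad) ∥ inner = 38 2c 5c 5c 5c ∥ 02 f1.
Outer hash (tag): sum = 56+44+92+92+92+2+241 = 619 → 02 6b.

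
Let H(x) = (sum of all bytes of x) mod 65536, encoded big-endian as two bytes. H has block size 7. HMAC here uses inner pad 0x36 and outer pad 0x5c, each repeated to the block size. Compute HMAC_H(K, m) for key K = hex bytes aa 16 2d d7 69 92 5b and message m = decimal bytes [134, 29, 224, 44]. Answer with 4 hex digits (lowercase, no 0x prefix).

Key hex bytes aa 16 2d d7 69 92 5b is exactly B = 7 bytes: K' = aa 16 2d d7 69 92 5b.
K' ⊕ ipad = 9c 20 1b e1 5f a4 6d.  K' ⊕ opad = f6 4a 71 8b 35 ce 07.
Inner input = (K'⊕ipad) ∥ m = 9c 20 1b e1 5f a4 6d ∥ 86 1d e0 2c.
Inner hash: sum = 156+32+27+225+95+164+109+134+29+224+44 = 1239 → 04 d7.
Outer input = (K'⊕opad) ∥ inner = f6 4a 71 8b 35 ce 07 ∥ 04 d7.
Outer hash (tag): sum = 246+74+113+139+53+206+7+4+215 = 1057 → 04 21.

0421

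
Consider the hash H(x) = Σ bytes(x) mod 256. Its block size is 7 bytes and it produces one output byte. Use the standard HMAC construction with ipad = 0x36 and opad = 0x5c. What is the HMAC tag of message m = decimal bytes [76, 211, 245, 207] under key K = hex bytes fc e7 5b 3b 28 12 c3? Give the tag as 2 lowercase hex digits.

59

Key hex bytes fc e7 5b 3b 28 12 c3 is exactly B = 7 bytes: K' = fc e7 5b 3b 28 12 c3.
K' ⊕ ipad = ca d1 6d 0d 1e 24 f5.  K' ⊕ opad = a0 bb 07 67 74 4e 9f.
Inner input = (K'⊕ipad) ∥ m = ca d1 6d 0d 1e 24 f5 ∥ 4c d3 f5 cf.
Inner hash: sum = 202+209+109+13+30+36+245+76+211+245+207 = 1583; mod 256 = 47 → 2f.
Outer input = (K'⊕opad) ∥ inner = a0 bb 07 67 74 4e 9f ∥ 2f.
Outer hash (tag): sum = 160+187+7+103+116+78+159+47 = 857; mod 256 = 89 → 59.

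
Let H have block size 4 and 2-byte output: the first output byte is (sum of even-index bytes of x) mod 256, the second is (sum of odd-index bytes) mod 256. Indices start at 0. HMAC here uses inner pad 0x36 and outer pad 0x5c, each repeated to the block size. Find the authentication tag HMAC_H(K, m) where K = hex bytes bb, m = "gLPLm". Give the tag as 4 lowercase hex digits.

2abc

Key hex bytes bb is 1 byte ≤ B = 4; zero-pad to 4 bytes: K' = bb 00 00 00.
K' ⊕ ipad = 8d 36 36 36.  K' ⊕ opad = e7 5c 5c 5c.
Inner input = (K'⊕ipad) ∥ m = 8d 36 36 36 ∥ 67 4c 50 4c 6d.
Inner hash: even-index sum = 487 mod 256 = 231; odd-index sum = 260 mod 256 = 4 → e7 04.
Outer input = (K'⊕opad) ∥ inner = e7 5c 5c 5c ∥ e7 04.
Outer hash (tag): even-index sum = 554 mod 256 = 42; odd-index sum = 188 mod 256 = 188 → 2a bc.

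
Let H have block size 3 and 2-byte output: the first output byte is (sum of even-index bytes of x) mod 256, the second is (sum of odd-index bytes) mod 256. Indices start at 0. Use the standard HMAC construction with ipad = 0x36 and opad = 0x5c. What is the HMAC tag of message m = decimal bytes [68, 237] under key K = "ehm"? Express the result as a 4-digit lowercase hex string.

Key "ehm" = 65 68 6d is exactly B = 3 bytes: K' = 65 68 6d.
K' ⊕ ipad = 53 5e 5b.  K' ⊕ opad = 39 34 31.
Inner input = (K'⊕ipad) ∥ m = 53 5e 5b ∥ 44 ed.
Inner hash: even-index sum = 411 mod 256 = 155; odd-index sum = 162 mod 256 = 162 → 9b a2.
Outer input = (K'⊕opad) ∥ inner = 39 34 31 ∥ 9b a2.
Outer hash (tag): even-index sum = 268 mod 256 = 12; odd-index sum = 207 mod 256 = 207 → 0c cf.

0ccf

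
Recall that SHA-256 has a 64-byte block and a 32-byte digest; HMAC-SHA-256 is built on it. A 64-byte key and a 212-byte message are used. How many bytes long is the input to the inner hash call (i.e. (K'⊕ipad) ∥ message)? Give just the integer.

Key is 64 ≤ 64 bytes, zero-padded: |K'| = 64.
Inner input = (K'⊕ipad) ∥ m → 64 + 212 = 276 bytes.

276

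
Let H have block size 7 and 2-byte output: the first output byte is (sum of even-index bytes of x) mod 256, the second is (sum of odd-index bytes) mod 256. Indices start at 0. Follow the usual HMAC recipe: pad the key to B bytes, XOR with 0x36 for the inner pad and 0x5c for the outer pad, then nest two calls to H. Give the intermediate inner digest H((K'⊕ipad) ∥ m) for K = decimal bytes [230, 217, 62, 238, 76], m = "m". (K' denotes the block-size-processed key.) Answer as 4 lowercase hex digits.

Key decimal bytes [230, 217, 62, 238, 76] = e6 d9 3e ee 4c is 5 bytes ≤ B = 7; zero-pad to 7 bytes: K' = e6 d9 3e ee 4c 00 00.
K' ⊕ ipad = d0 ef 08 d8 7a 36 36.
Inner input = d0 ef 08 d8 7a 36 36 ∥ 6d.
Inner hash: even-index sum = 392 mod 256 = 136; odd-index sum = 618 mod 256 = 106 → 88 6a.

886a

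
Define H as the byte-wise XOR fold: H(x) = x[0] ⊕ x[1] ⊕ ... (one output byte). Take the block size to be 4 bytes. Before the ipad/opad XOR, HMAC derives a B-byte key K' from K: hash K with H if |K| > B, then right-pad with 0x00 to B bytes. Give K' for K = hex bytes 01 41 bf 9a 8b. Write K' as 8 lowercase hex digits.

ee000000

|K| = 5 > B = 4, so first hash the key.
H(K): XOR 01⊕41⊕bf⊕9a⊕8b = ee.
Zero-pad H(K) = ee to 4 bytes: K' = ee 00 00 00.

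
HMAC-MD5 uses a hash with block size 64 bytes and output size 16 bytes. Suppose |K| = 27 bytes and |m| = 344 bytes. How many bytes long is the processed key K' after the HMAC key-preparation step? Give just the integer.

Key is 27 ≤ 64 bytes, zero-padded: |K'| = 64.

64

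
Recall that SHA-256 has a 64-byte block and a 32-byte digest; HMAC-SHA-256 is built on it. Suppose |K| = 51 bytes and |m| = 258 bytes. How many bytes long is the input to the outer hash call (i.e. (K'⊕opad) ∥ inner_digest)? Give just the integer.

96

Key is 51 ≤ 64 bytes, zero-padded: |K'| = 64.
Outer input = (K'⊕opad) ∥ H(inner) → 64 + 32 = 96 bytes.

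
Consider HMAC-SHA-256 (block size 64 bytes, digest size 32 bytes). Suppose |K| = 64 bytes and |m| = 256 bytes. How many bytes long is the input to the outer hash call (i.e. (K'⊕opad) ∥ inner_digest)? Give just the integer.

96

Key is 64 ≤ 64 bytes, zero-padded: |K'| = 64.
Outer input = (K'⊕opad) ∥ H(inner) → 64 + 32 = 96 bytes.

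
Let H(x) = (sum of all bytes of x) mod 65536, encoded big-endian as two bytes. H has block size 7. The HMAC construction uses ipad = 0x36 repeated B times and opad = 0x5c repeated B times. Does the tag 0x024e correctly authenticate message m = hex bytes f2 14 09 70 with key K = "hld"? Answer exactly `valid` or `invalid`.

invalid

Key "hld" = 68 6c 64 is 3 bytes ≤ B = 7; zero-pad to 7 bytes: K' = 68 6c 64 00 00 00 00.
K' ⊕ ipad = 5e 5a 52 36 36 36 36; K' ⊕ opad = 34 30 38 5c 5c 5c 5c.
Inner hash: sum = 94+90+82+54+54+54+54+242+20+9+112 = 865 → 03 61.
Outer hash (recomputed tag): sum = 52+48+56+92+92+92+92+3+97 = 624 → 02 70.
Recomputed tag = 0270; claimed = 024e → mismatch.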